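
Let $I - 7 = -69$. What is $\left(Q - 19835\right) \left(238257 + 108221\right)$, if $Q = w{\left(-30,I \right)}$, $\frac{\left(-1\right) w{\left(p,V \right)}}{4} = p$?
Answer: $-6830813770$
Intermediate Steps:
$I = -62$ ($I = 7 - 69 = -62$)
$w{\left(p,V \right)} = - 4 p$
$Q = 120$ ($Q = \left(-4\right) \left(-30\right) = 120$)
$\left(Q - 19835\right) \left(238257 + 108221\right) = \left(120 - 19835\right) \left(238257 + 108221\right) = \left(120 - 19835\right) 346478 = \left(-19715\right) 346478 = -6830813770$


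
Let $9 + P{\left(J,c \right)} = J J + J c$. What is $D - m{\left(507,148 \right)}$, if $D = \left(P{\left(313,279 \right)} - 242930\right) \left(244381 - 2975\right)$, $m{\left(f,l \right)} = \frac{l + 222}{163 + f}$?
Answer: $- \frac{932329525923}{67} \approx -1.3915 \cdot 10^{10}$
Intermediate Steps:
$P{\left(J,c \right)} = -9 + J^{2} + J c$ ($P{\left(J,c \right)} = -9 + \left(J J + J c\right) = -9 + \left(J^{2} + J c\right) = -9 + J^{2} + J c$)
$m{\left(f,l \right)} = \frac{222 + l}{163 + f}$
$D = -13915366058$ ($D = \left(\left(-9 + 313^{2} + 313 \cdot 279\right) - 242930\right) \left(244381 - 2975\right) = \left(\left(-9 + 97969 + 87327\right) - 242930\right) 241406 = \left(185287 - 242930\right) 241406 = \left(-57643\right) 241406 = -13915366058$)
$D - m{\left(507,148 \right)} = -13915366058 - \frac{222 + 148}{163 + 507} = -13915366058 - \frac{1}{670} \cdot 370 = -13915366058 - \frac{37}{67} = - \frac{932329525923}{67}$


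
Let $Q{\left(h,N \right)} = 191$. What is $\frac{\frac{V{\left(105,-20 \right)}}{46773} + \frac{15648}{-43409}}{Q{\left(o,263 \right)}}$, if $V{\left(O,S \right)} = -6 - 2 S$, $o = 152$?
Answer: $- \frac{730427998}{387800508987} \approx -0.0018835$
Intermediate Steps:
$\frac{\frac{V{\left(105,-20 \right)}}{46773} + \frac{15648}{-43409}}{Q{\left(o,263 \right)}} = \frac{\frac{-6 - -40}{46773} + \frac{15648}{-43409}}{191} = \left(\left(-6 + 40\right) \frac{1}{46773} + 15648 \left(- \frac{1}{43409}\right)\right) \frac{1}{191} = \left(34 \cdot \frac{1}{46773} - \frac{15648}{43409}\right) \frac{1}{191} = \left(\frac{34}{46773} - \frac{15648}{43409}\right) \frac{1}{191} = \left(- \frac{730427998}{2030369157}\right) \frac{1}{191} = - \frac{730427998}{387800508987}$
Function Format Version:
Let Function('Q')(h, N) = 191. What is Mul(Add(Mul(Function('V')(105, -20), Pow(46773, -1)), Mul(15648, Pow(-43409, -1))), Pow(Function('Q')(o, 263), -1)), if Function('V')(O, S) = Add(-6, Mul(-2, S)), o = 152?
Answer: Rational(-730427998, 387800508987) ≈ -0.0018835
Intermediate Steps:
Mul(Add(Mul(Function('V')(105, -20), Pow(46773, -1)), Mul(15648, Pow(-43409, -1))), Pow(Function('Q')(o, 263), -1)) = Mul(Add(Mul(Add(-6, Mul(-2, -20)), Pow(46773, -1)), Mul(15648, Pow(-43409, -1))), Pow(191, -1)) = Mul(Add(Mul(Add(-6, 40), Rational(1, 46773)), Mul(15648, Rational(-1, 43409))), Rational(1, 191)) = Mul(Add(Mul(34, Rational(1, 46773)), Rational(-15648, 43409)), Rational(1, 191)) = Mul(Add(Rational(34, 46773), Rational(-15648, 43409)), Rational(1, 191)) = Mul(Rational(-730427998, 2030369157), Rational(1, 191)) = Rational(-730427998, 387800508987)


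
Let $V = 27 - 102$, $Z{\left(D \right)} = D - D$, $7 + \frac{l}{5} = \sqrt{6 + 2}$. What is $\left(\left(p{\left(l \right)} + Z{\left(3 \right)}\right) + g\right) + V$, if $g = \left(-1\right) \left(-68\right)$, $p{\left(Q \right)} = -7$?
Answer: $-14$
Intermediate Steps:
$l = -35 + 10 \sqrt{2}$ ($l = -35 + 5 \sqrt{6 + 2} = -35 + 5 \sqrt{8} = -35 + 5 \cdot 2 \sqrt{2} = -35 + 10 \sqrt{2} \approx -20.858$)
$Z{\left(D \right)} = 0$
$V = -75$ ($V = 27 - 102 = -75$)
$g = 68$
$\left(\left(p{\left(l \right)} + Z{\left(3 \right)}\right) + g\right) + V = \left(\left(-7 + 0\right) + 68\right) - 75 = \left(-7 + 68\right) - 75 = 61 - 75 = -14$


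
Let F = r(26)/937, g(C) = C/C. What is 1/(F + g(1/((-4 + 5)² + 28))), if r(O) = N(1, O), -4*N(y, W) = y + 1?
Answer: 1874/1873 ≈ 1.0005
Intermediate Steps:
N(y, W) = -¼ - y/4 (N(y, W) = -(y + 1)/4 = -(1 + y)/4 = -¼ - y/4)
r(O) = -½ (r(O) = -¼ - ¼*1 = -¼ - ¼ = -½)
g(C) = 1
F = -1/1874 (F = -½/937 = -½*1/937 = -1/1874 ≈ -0.00053362)
1/(F + g(1/((-4 + 5)² + 28))) = 1/(-1/1874 + 1) = 1/(1873/1874) = 1874/1873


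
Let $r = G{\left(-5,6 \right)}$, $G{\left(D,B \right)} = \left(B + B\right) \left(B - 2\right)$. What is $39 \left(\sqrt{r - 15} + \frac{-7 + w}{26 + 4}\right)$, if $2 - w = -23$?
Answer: $\frac{117}{5} + 39 \sqrt{33} \approx 247.44$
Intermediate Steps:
$w = 25$ ($w = 2 - -23 = 2 + 23 = 25$)
$G{\left(D,B \right)} = 2 B \left(-2 + B\right)$
$r = 48$ ($r = 2 \cdot 6 \left(-2 + 6\right) = 2 \cdot 6 \cdot 4 = 48$)
$39 \left(\sqrt{r - 15} + \frac{-7 + w}{26 + 4}\right) = 39 \left(\sqrt{48 - 15} + \frac{-7 + 25}{26 + 4}\right) = 39 \left(\sqrt{33} + \frac{18}{30}\right) = 39 \left(\sqrt{33} + 18 \cdot \frac{1}{30}\right) = 39 \left(\sqrt{33} + \frac{3}{5}\right) = 39 \left(\frac{3}{5} + \sqrt{33}\right) = \frac{117}{5} + 39 \sqrt{33}$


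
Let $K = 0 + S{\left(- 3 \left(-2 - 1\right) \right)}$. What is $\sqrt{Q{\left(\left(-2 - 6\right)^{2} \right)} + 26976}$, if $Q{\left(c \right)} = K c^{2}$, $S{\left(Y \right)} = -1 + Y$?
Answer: $4 \sqrt{3734} \approx 244.43$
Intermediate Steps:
$K = 8$ ($K = 0 - \left(1 + 3 \left(-2 - 1\right)\right) = 0 - -8 = 0 + \left(-1 + 9\right) = 0 + 8 = 8$)
$Q{\left(c \right)} = 8 c^{2}$
$\sqrt{Q{\left(\left(-2 - 6\right)^{2} \right)} + 26976} = \sqrt{8 \left(\left(-2 - 6\right)^{2}\right)^{2} + 26976} = \sqrt{8 \left(\left(-8\right)^{2}\right)^{2} + 26976} = \sqrt{8 \cdot 64^{2} + 26976} = \sqrt{8 \cdot 4096 + 26976} = \sqrt{32768 + 26976} = \sqrt{59744} = 4 \sqrt{3734}$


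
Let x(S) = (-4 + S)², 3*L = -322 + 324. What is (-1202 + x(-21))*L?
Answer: -1154/3 ≈ -384.67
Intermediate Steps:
L = ⅔ (L = (-322 + 324)/3 = (⅓)*2 = ⅔ ≈ 0.66667)
(-1202 + x(-21))*L = (-1202 + (-4 - 21)²)*(⅔) = (-1202 + (-25)²)*(⅔) = (-1202 + 625)*(⅔) = -577*⅔ = -1154/3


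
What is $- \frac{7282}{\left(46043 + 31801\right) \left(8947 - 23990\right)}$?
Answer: $\frac{3641}{585503646} \approx 6.2186 \cdot 10^{-6}$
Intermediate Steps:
$- \frac{7282}{\left(46043 + 31801\right) \left(8947 - 23990\right)} = - \frac{7282}{77844 \left(-15043\right)} = - \frac{7282}{-1171007292} = \left(-7282\right) \left(- \frac{1}{1171007292}\right) = \frac{3641}{585503646}$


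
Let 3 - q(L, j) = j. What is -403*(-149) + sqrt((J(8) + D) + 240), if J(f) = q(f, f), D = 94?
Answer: 60047 + sqrt(329) ≈ 60065.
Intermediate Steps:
q(L, j) = 3 - j
J(f) = 3 - f
-403*(-149) + sqrt((J(8) + D) + 240) = -403*(-149) + sqrt(((3 - 1*8) + 94) + 240) = 60047 + sqrt(((3 - 8) + 94) + 240) = 60047 + sqrt((-5 + 94) + 240) = 60047 + sqrt(89 + 240) = 60047 + sqrt(329)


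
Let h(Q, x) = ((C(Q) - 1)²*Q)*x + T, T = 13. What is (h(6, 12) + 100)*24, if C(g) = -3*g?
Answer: 626520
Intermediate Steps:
h(Q, x) = 13 + Q*x*(-1 - 3*Q)² (h(Q, x) = ((-3*Q - 1)²*Q)*x + 13 = ((-1 - 3*Q)²*Q)*x + 13 = (Q*(-1 - 3*Q)²)*x + 13 = Q*x*(-1 - 3*Q)² + 13 = 13 + Q*x*(-1 - 3*Q)²)
(h(6, 12) + 100)*24 = ((13 + 6*12*(1 + 3*6)²) + 100)*24 = ((13 + 6*12*(1 + 18)²) + 100)*24 = ((13 + 6*12*19²) + 100)*24 = ((13 + 6*12*361) + 100)*24 = ((13 + 25992) + 100)*24 = (26005 + 100)*24 = 26105*24 = 626520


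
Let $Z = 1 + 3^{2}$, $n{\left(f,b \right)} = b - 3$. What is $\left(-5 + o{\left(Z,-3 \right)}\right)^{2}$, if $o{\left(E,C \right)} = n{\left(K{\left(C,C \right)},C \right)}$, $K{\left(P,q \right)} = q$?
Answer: $121$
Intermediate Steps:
$n{\left(f,b \right)} = -3 + b$
$Z = 10$ ($Z = 1 + 9 = 10$)
$o{\left(E,C \right)} = -3 + C$
$\left(-5 + o{\left(Z,-3 \right)}\right)^{2} = \left(-5 - 6\right)^{2} = \left(-11\right)^{2} = 121$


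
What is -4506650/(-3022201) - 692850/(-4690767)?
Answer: 7744525687800/4725480239389 ≈ 1.6389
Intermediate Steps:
-4506650/(-3022201) - 692850/(-4690767) = -4506650*(-1/3022201) - 692850*(-1/4690767) = 4506650/3022201 + 230950/1563589 = 7744525687800/4725480239389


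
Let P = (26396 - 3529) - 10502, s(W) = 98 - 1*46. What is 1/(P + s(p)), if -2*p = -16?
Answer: 1/12417 ≈ 8.0535e-5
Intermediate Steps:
p = 8 (p = -1/2*(-16) = 8)
s(W) = 52 (s(W) = 98 - 46 = 52)
P = 12365 (P = 22867 - 10502 = 12365)
1/(P + s(p)) = 1/(12365 + 52) = 1/12417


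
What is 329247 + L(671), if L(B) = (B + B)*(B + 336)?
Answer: 1680641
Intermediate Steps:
L(B) = 2*B*(336 + B) (L(B) = (2*B)*(336 + B) = 2*B*(336 + B))
329247 + L(671) = 329247 + 2*671*(336 + 671) = 329247 + 2*671*1007 = 329247 + 1351394 = 1680641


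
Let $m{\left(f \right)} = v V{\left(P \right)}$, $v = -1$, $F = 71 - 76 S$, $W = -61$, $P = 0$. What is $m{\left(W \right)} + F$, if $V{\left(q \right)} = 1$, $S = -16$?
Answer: $1286$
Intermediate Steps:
$F = 1287$ ($F = 71 - -1216 = 71 + 1216 = 1287$)
$m{\left(f \right)} = -1$ ($m{\left(f \right)} = \left(-1\right) 1 = -1$)
$m{\left(W \right)} + F = -1 + 1287 = 1286$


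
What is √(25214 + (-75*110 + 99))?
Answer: √17063 ≈ 130.63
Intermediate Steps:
√(25214 + (-75*110 + 99)) = √(25214 + (-8250 + 99)) = √(25214 - 8151) = √17063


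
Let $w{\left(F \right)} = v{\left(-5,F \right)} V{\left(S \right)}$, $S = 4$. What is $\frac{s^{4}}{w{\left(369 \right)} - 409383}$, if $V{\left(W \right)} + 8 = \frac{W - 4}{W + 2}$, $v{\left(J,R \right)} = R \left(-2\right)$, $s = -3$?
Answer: $- \frac{9}{44831} \approx -0.00020075$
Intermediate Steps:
$v{\left(J,R \right)} = - 2 R$
$V{\left(W \right)} = -8 + \frac{-4 + W}{2 + W}$ ($V{\left(W \right)} = -8 + \frac{W - 4}{W + 2} = -8 + \frac{-4 + W}{2 + W}$)
$w{\left(F \right)} = 16 F$ ($w{\left(F \right)} = - 2 F \frac{-20 - 28}{2 + 4} = - 2 F \frac{-20 - 28}{6} = - 2 F \frac{1}{6} \left(-48\right) = - 2 F \left(-8\right) = 16 F$)
$\frac{s^{4}}{w{\left(369 \right)} - 409383} = \frac{\left(-3\right)^{4}}{16 \cdot 369 - 409383} = \frac{81}{5904 - 409383} = \frac{81}{-403479} = 81 \left(- \frac{1}{403479}\right) = - \frac{9}{44831}$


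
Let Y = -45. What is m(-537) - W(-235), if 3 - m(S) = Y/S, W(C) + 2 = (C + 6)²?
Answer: -9386059/179 ≈ -52436.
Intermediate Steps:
W(C) = -2 + (6 + C)² (W(C) = -2 + (C + 6)² = -2 + (6 + C)²)
m(S) = 3 + 45/S (m(S) = 3 - (-45)/S = 3 + 45/S)
m(-537) - W(-235) = (3 + 45/(-537)) - (-2 + (6 - 235)²) = (3 + 45*(-1/537)) - (-2 + (-229)²) = (3 - 15/179) - (-2 + 52441) = 522/179 - 1*52439 = 522/179 - 52439 = -9386059/179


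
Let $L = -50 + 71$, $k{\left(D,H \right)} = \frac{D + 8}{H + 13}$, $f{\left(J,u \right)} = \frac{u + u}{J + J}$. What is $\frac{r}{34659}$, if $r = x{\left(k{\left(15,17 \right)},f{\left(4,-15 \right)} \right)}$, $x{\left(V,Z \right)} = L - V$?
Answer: $\frac{607}{1039770} \approx 0.00058378$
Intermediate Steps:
$f{\left(J,u \right)} = \frac{u}{J}$ ($f{\left(J,u \right)} = \frac{2 u}{2 J} = 2 u \frac{1}{2 J} = \frac{u}{J}$)
$k{\left(D,H \right)} = \frac{8 + D}{13 + H}$
$L = 21$
$x{\left(V,Z \right)} = 21 - V$
$r = \frac{607}{30}$ ($r = 21 - \frac{8 + 15}{13 + 17} = 21 - \frac{1}{30} \cdot 23 = 21 - \frac{23}{30} = \frac{607}{30} \approx 20.233$)
$\frac{r}{34659} = \frac{607}{30 \cdot 34659} = \frac{607}{30} \cdot \frac{1}{34659} = \frac{607}{1039770}$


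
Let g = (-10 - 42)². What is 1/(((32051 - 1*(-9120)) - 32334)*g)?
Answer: 1/23895248 ≈ 4.1849e-8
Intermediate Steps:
g = 2704 (g = (-52)² = 2704)
1/(((32051 - 1*(-9120)) - 32334)*g) = 1/(((32051 - 1*(-9120)) - 32334)*2704) = (1/2704)/((32051 + 9120) - 32334) = (1/2704)/(41171 - 32334) = (1/2704)/8837 = (1/8837)*(1/2704) = 1/23895248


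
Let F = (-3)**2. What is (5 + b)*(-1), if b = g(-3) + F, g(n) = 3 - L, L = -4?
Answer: -21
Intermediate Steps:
F = 9
g(n) = 7 (g(n) = 3 - 1*(-4) = 3 + 4 = 7)
b = 16 (b = 7 + 9 = 16)
(5 + b)*(-1) = (5 + 16)*(-1) = 21*(-1) = -21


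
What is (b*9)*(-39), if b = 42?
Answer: -14742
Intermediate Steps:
(b*9)*(-39) = (42*9)*(-39) = 378*(-39) = -14742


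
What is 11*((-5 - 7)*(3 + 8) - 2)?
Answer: -1474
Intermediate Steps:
11*((-5 - 7)*(3 + 8) - 2) = 11*(-12*11 - 2) = 11*(-132 - 2) = 11*(-134) = -1474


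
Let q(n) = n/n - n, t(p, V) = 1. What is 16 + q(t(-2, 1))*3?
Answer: 16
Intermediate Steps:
q(n) = 1 - n
16 + q(t(-2, 1))*3 = 16 + (1 - 1*1)*3 = 16 + (1 - 1)*3 = 16 + 0*3 = 16 + 0 = 16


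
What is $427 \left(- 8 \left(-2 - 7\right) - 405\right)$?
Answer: $-142191$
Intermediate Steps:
$427 \left(- 8 \left(-2 - 7\right) - 405\right) = 427 \left(\left(-8\right) \left(-9\right) - 405\right) = 427 \left(72 - 405\right) = 427 \left(-333\right) = -142191$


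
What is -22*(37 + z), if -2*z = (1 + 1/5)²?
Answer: -19954/25 ≈ -798.16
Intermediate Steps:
z = -18/25 (z = -(1 + 1/5)²/2 = -(1 + ⅕)²/2 = -(6/5)²/2 = -½*36/25 = -18/25 ≈ -0.72000)
-22*(37 + z) = -22*(37 - 18/25) = -22*907/25 = -19954/25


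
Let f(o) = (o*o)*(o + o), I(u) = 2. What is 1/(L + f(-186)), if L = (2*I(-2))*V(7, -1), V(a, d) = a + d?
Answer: -1/12869688 ≈ -7.7702e-8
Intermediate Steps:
f(o) = 2*o**3 (f(o) = o**2*(2*o) = 2*o**3)
L = 24 (L = (2*2)*(7 - 1) = 4*6 = 24)
1/(L + f(-186)) = 1/(24 + 2*(-186)**3) = 1/(24 + 2*(-6434856)) = 1/(24 - 12869712) = 1/(-12869688) = -1/12869688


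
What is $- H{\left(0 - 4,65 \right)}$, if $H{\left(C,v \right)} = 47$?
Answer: $-47$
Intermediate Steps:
$- H{\left(0 - 4,65 \right)} = \left(-1\right) 47 = -47$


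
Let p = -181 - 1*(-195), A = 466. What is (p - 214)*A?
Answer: -93200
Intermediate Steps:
p = 14 (p = -181 + 195 = 14)
(p - 214)*A = (14 - 214)*466 = -200*466 = -93200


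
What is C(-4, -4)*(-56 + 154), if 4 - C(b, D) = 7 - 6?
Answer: 294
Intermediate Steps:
C(b, D) = 3 (C(b, D) = 4 - (7 - 6) = 4 - 1*1 = 4 - 1 = 3)
C(-4, -4)*(-56 + 154) = 3*(-56 + 154) = 3*98 = 294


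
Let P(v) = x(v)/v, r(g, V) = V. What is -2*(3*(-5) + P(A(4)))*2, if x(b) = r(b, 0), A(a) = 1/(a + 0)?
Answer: 60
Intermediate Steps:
A(a) = 1/a
x(b) = 0
P(v) = 0 (P(v) = 0/v = 0)
-2*(3*(-5) + P(A(4)))*2 = -2*(3*(-5) + 0)*2 = -2*(-15 + 0)*2 = -2*(-15)*2 = 30*2 = 60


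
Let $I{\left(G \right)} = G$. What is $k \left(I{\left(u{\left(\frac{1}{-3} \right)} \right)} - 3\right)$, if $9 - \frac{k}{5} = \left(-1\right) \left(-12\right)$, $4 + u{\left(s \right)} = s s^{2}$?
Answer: $\frac{950}{9} \approx 105.56$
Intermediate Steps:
$u{\left(s \right)} = -4 + s^{3}$ ($u{\left(s \right)} = -4 + s s^{2} = -4 + s^{3}$)
$k = -15$ ($k = 45 - 5 \left(\left(-1\right) \left(-12\right)\right) = 45 - 60 = -15$)
$k \left(I{\left(u{\left(\frac{1}{-3} \right)} \right)} - 3\right) = - 15 \left(\left(-4 + \left(\frac{1}{-3}\right)^{3}\right) - 3\right) = - 15 \left(\left(-4 + \left(- \frac{1}{3}\right)^{3}\right) - 3\right) = - 15 \left(\left(-4 - \frac{1}{27}\right) - 3\right) = - 15 \left(- \frac{109}{27} - 3\right) = \left(-15\right) \left(- \frac{190}{27}\right) = \frac{950}{9}$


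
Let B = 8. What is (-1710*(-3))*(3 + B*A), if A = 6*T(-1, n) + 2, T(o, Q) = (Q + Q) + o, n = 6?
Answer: 2806110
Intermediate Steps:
T(o, Q) = o + 2*Q (T(o, Q) = 2*Q + o = o + 2*Q)
A = 68 (A = 6*(-1 + 2*6) + 2 = 6*(-1 + 12) + 2 = 6*11 + 2 = 66 + 2 = 68)
(-1710*(-3))*(3 + B*A) = (-1710*(-3))*(3 + 8*68) = (-190*(-27))*(3 + 544) = 5130*547 = 2806110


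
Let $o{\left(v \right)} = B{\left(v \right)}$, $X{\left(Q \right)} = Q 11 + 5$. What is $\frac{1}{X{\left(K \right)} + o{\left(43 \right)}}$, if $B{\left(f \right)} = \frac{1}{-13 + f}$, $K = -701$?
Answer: $- \frac{30}{231179} \approx -0.00012977$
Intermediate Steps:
$X{\left(Q \right)} = 5 + 11 Q$ ($X{\left(Q \right)} = 11 Q + 5 = 5 + 11 Q$)
$o{\left(v \right)} = \frac{1}{-13 + v}$
$\frac{1}{X{\left(K \right)} + o{\left(43 \right)}} = \frac{1}{\left(5 + 11 \left(-701\right)\right) + \frac{1}{-13 + 43}} = \frac{1}{\left(5 - 7711\right) + \frac{1}{30}} = \frac{1}{-7706 + \frac{1}{30}} = \frac{1}{- \frac{231179}{30}} = - \frac{30}{231179}$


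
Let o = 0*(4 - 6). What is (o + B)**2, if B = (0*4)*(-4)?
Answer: 0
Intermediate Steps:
B = 0 (B = 0*(-4) = 0)
o = 0 (o = 0*(-2) = 0)
(o + B)**2 = (0 + 0)**2 = 0**2 = 0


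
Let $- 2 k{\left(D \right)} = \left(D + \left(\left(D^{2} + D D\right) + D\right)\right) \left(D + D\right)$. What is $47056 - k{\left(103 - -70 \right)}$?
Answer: $10462348$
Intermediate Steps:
$k{\left(D \right)} = - D \left(2 D + 2 D^{2}\right)$ ($k{\left(D \right)} = - \frac{\left(D + \left(\left(D^{2} + D D\right) + D\right)\right) \left(D + D\right)}{2} = - \frac{\left(D + \left(\left(D^{2} + D^{2}\right) + D\right)\right) 2 D}{2} = - \frac{\left(D + \left(2 D^{2} + D\right)\right) 2 D}{2} = - \frac{\left(D + \left(D + 2 D^{2}\right)\right) 2 D}{2} = - \frac{\left(2 D + 2 D^{2}\right) 2 D}{2} = - \frac{2 D \left(2 D + 2 D^{2}\right)}{2} = - D \left(2 D + 2 D^{2}\right)$)
$47056 - k{\left(103 - -70 \right)} = 47056 - 2 \left(103 - -70\right)^{2} \left(-1 - \left(103 - -70\right)\right) = 47056 - 2 \left(103 + 70\right)^{2} \left(-1 - \left(103 + 70\right)\right) = 47056 - 2 \cdot 173^{2} \left(-1 - 173\right) = 47056 - 2 \cdot 29929 \left(-1 - 173\right) = 47056 - 2 \cdot 29929 \left(-174\right) = 47056 - -10415292 = 47056 + 10415292 = 10462348$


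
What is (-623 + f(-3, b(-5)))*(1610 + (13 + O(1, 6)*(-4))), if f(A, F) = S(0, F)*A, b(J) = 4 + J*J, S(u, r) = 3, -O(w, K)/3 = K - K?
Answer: -1025736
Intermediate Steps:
O(w, K) = 0 (O(w, K) = -3*(K - K) = -3*0 = 0)
b(J) = 4 + J²
f(A, F) = 3*A
(-623 + f(-3, b(-5)))*(1610 + (13 + O(1, 6)*(-4))) = (-623 + 3*(-3))*(1610 + (13 + 0*(-4))) = (-623 - 9)*(1610 + (13 + 0)) = -632*(1610 + 13) = -632*1623 = -1025736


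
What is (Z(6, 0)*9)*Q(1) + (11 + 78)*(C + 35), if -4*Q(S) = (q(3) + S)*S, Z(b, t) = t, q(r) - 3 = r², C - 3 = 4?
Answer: 3738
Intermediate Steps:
C = 7 (C = 3 + 4 = 7)
q(r) = 3 + r²
Q(S) = -S*(12 + S)/4 (Q(S) = -((3 + 3²) + S)*S/4 = -((3 + 9) + S)*S/4 = -(12 + S)*S/4 = -S*(12 + S)/4)
(Z(6, 0)*9)*Q(1) + (11 + 78)*(C + 35) = (0*9)*(-¼*1*(12 + 1)) + (11 + 78)*(7 + 35) = 0*(-¼*1*13) + 89*42 = 0*(-13/4) + 3738 = 0 + 3738 = 3738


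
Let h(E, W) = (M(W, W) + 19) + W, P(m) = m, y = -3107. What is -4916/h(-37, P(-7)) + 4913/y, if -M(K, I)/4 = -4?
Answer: -3852894/21749 ≈ -177.15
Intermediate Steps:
M(K, I) = 16 (M(K, I) = -4*(-4) = 16)
h(E, W) = 35 + W (h(E, W) = (16 + 19) + W = 35 + W)
-4916/h(-37, P(-7)) + 4913/y = -4916/(35 - 7) + 4913/(-3107) = -4916/28 + 4913*(-1/3107) = -4916*1/28 - 4913/3107 = -1229/7 - 4913/3107 = -3852894/21749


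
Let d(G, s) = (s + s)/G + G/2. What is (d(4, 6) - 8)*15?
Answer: -45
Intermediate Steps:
d(G, s) = G/2 + 2*s/G (d(G, s) = (2*s)/G + G*(½) = 2*s/G + G/2 = G/2 + 2*s/G)
(d(4, 6) - 8)*15 = (((½)*4 + 2*6/4) - 8)*15 = ((2 + 2*6*(¼)) - 8)*15 = ((2 + 3) - 8)*15 = (5 - 8)*15 = -3*15 = -45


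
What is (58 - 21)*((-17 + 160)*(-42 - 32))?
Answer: -391534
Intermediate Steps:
(58 - 21)*((-17 + 160)*(-42 - 32)) = 37*(143*(-74)) = 37*(-10582) = -391534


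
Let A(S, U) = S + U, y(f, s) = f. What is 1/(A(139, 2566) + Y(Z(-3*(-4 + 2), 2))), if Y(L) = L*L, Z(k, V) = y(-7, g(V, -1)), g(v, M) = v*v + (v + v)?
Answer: 1/2754 ≈ 0.00036311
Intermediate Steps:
g(v, M) = v² + 2*v
Z(k, V) = -7
Y(L) = L²
1/(A(139, 2566) + Y(Z(-3*(-4 + 2), 2))) = 1/((139 + 2566) + (-7)²) = 1/(2705 + 49) = 1/2754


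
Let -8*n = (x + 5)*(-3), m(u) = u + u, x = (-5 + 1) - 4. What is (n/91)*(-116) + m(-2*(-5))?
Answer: 3901/182 ≈ 21.434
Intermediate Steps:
x = -8 (x = -4 - 4 = -8)
m(u) = 2*u
n = -9/8 (n = -(-8 + 5)*(-3)/8 = -(-3)*(-3)/8 = -⅛*9 = -9/8 ≈ -1.1250)
(n/91)*(-116) + m(-2*(-5)) = -9/8/91*(-116) + 2*(-2*(-5)) = -9/8*1/91*(-116) + 2*10 = -9/728*(-116) + 20 = 261/182 + 20 = 3901/182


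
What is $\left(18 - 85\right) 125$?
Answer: $-8375$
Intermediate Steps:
$\left(18 - 85\right) 125 = \left(-67\right) 125 = -8375$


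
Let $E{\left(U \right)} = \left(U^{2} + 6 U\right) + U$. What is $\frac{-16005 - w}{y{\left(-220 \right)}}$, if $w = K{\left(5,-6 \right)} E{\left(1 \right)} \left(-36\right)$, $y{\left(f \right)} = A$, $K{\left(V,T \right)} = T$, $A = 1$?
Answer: $-17733$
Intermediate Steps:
$E{\left(U \right)} = U^{2} + 7 U$
$y{\left(f \right)} = 1$
$w = 1728$ ($w = - 6 \cdot 1 \left(7 + 1\right) \left(-36\right) = - 6 \cdot 1 \cdot 8 \left(-36\right) = \left(-6\right) 8 \left(-36\right) = \left(-48\right) \left(-36\right) = 1728$)
$\frac{-16005 - w}{y{\left(-220 \right)}} = \frac{-16005 - 1728}{1} = \left(-16005 - 1728\right) 1 = \left(-17733\right) 1 = -17733$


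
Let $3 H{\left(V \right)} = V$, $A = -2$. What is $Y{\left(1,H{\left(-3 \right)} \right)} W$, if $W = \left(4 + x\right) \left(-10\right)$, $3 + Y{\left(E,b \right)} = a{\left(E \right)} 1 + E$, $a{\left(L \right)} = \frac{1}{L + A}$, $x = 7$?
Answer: $330$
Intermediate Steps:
$H{\left(V \right)} = \frac{V}{3}$
$a{\left(L \right)} = \frac{1}{-2 + L}$ ($a{\left(L \right)} = \frac{1}{L - 2} = \frac{1}{-2 + L}$)
$Y{\left(E,b \right)} = -3 + E + \frac{1}{-2 + E}$ ($Y{\left(E,b \right)} = -3 + \left(\frac{1}{-2 + E} 1 + E\right) = -3 + \left(\frac{1}{-2 + E} + E\right) = -3 + \left(E + \frac{1}{-2 + E}\right) = -3 + E + \frac{1}{-2 + E}$)
$W = -110$ ($W = \left(4 + 7\right) \left(-10\right) = 11 \left(-10\right) = -110$)
$Y{\left(1,H{\left(-3 \right)} \right)} W = \frac{1 + \left(-3 + 1\right) \left(-2 + 1\right)}{-2 + 1} \left(-110\right) = \frac{1 - -2}{-1} \left(-110\right) = - (1 + 2) \left(-110\right) = \left(-1\right) 3 \left(-110\right) = \left(-3\right) \left(-110\right) = 330$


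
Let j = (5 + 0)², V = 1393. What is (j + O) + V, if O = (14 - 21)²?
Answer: 1467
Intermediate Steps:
j = 25 (j = 5² = 25)
O = 49 (O = (-7)² = 49)
(j + O) + V = (25 + 49) + 1393 = 74 + 1393 = 1467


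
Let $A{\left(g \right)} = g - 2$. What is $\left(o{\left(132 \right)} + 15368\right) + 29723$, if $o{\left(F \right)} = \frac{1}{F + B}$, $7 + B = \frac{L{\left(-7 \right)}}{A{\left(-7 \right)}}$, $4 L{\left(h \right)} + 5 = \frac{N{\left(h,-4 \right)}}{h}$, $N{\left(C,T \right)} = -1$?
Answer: $\frac{710949923}{15767} \approx 45091.0$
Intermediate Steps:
$A{\left(g \right)} = -2 + g$ ($A{\left(g \right)} = g - 2 = -2 + g$)
$L{\left(h \right)} = - \frac{5}{4} - \frac{1}{4 h}$ ($L{\left(h \right)} = - \frac{5}{4} + \frac{\left(-1\right) \frac{1}{h}}{4} = - \frac{5}{4} - \frac{1}{4 h}$)
$B = - \frac{865}{126}$ ($B = -7 + \frac{\frac{1}{4} \frac{1}{-7} \left(-1 - -35\right)}{-2 - 7} = -7 + \frac{\frac{1}{4} \left(- \frac{1}{7}\right) \left(-1 + 35\right)}{-9} = -7 + \frac{1}{4} \left(- \frac{1}{7}\right) 34 \left(- \frac{1}{9}\right) = -7 - - \frac{17}{126} = -7 + \frac{17}{126} = - \frac{865}{126} \approx -6.8651$)
$o{\left(F \right)} = \frac{1}{- \frac{865}{126} + F}$ ($o{\left(F \right)} = \frac{1}{F - \frac{865}{126}} = \frac{1}{- \frac{865}{126} + F}$)
$\left(o{\left(132 \right)} + 15368\right) + 29723 = \left(\frac{126}{-865 + 126 \cdot 132} + 15368\right) + 29723 = \left(\frac{126}{-865 + 16632} + 15368\right) + 29723 = \left(\frac{126}{15767} + 15368\right) + 29723 = \frac{242307382}{15767} + 29723 = \frac{710949923}{15767}$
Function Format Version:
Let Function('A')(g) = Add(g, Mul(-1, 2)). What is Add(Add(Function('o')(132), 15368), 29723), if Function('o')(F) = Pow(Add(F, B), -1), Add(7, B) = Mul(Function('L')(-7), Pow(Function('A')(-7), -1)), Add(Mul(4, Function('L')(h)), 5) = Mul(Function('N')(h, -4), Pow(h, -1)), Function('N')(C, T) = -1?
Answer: Rational(710949923, 15767) ≈ 45091.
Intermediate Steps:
Function('A')(g) = Add(-2, g) (Function('A')(g) = Add(g, -2) = Add(-2, g))
Function('L')(h) = Add(Rational(-5, 4), Mul(Rational(-1, 4), Pow(h, -1))) (Function('L')(h) = Add(Rational(-5, 4), Mul(Rational(1, 4), Mul(-1, Pow(h, -1)))) = Add(Rational(-5, 4), Mul(Rational(-1, 4), Pow(h, -1))))
B = Rational(-865, 126) (B = Add(-7, Mul(Mul(Rational(1, 4), Pow(-7, -1), Add(-1, Mul(-5, -7))), Pow(Add(-2, -7), -1))) = Add(-7, Mul(Mul(Rational(1, 4), Rational(-1, 7), Add(-1, 35)), Pow(-9, -1))) = Add(-7, Mul(Mul(Rational(1, 4), Rational(-1, 7), 34), Rational(-1, 9))) = Add(-7, Mul(Rational(-17, 14), Rational(-1, 9))) = Add(-7, Rational(17, 126)) = Rational(-865, 126) ≈ -6.8651)
Function('o')(F) = Pow(Add(Rational(-865, 126), F), -1) (Function('o')(F) = Pow(Add(F, Rational(-865, 126)), -1) = Pow(Add(Rational(-865, 126), F), -1))
Add(Add(Function('o')(132), 15368), 29723) = Add(Add(Mul(126, Pow(Add(-865, Mul(126, 132)), -1)), 15368), 29723) = Add(Add(Mul(126, Pow(Add(-865, 16632), -1)), 15368), 29723) = Add(Add(Mul(126, Pow(15767, -1)), 15368), 29723) = Add(Add(Mul(126, Rational(1, 15767)), 15368), 29723) = Add(Add(Rational(126, 15767), 15368), 29723) = Add(Rational(242307382, 15767), 29723) = Rational(710949923, 15767)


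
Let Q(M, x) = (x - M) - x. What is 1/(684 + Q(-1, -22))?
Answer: 1/685 ≈ 0.0014599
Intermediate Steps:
Q(M, x) = -M
1/(684 + Q(-1, -22)) = 1/(684 - 1*(-1)) = 1/(684 + 1) = 1/685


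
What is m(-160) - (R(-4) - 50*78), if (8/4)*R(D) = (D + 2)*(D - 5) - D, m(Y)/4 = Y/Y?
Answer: 3893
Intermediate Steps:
m(Y) = 4 (m(Y) = 4*(Y/Y) = 4*1 = 4)
R(D) = -D/2 + (-5 + D)*(2 + D)/2 (R(D) = ((D + 2)*(D - 5) - D)/2 = ((2 + D)*(-5 + D) - D)/2 = ((-5 + D)*(2 + D) - D)/2 = (-D + (-5 + D)*(2 + D))/2 = -D/2 + (-5 + D)*(2 + D)/2)
m(-160) - (R(-4) - 50*78) = 4 - ((-5 + (1/2)*(-4)**2 - 2*(-4)) - 50*78) = 4 - ((-5 + (1/2)*16 + 8) - 3900) = 4 - ((-5 + 8 + 8) - 3900) = 4 - (11 - 3900) = 4 - 1*(-3889) = 4 + 3889 = 3893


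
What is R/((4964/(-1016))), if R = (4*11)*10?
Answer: -111760/1241 ≈ -90.056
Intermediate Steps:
R = 440 (R = 44*10 = 440)
R/((4964/(-1016))) = 440/((4964/(-1016))) = 440/((4964*(-1/1016))) = 440/(-1241/254) = 440*(-254/1241) = -111760/1241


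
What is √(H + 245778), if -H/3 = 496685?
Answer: 3*I*√138253 ≈ 1115.5*I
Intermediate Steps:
H = -1490055 (H = -3*496685 = -1490055)
√(H + 245778) = √(-1490055 + 245778) = √(-1244277) = 3*I*√138253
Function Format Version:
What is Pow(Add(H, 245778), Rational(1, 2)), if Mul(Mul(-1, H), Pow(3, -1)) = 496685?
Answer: Mul(3, I, Pow(138253, Rational(1, 2))) ≈ Mul(1115.5, I)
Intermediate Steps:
H = -1490055 (H = Mul(-3, 496685) = -1490055)
Pow(Add(H, 245778), Rational(1, 2)) = Pow(Add(-1490055, 245778), Rational(1, 2)) = Pow(-1244277, Rational(1, 2)) = Mul(3, I, Pow(138253, Rational(1, 2)))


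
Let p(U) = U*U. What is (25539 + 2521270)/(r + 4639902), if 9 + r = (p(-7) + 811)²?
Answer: 2546809/5379493 ≈ 0.47343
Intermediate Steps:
p(U) = U²
r = 739591 (r = -9 + ((-7)² + 811)² = -9 + (49 + 811)² = -9 + 860² = -9 + 739600 = 739591)
(25539 + 2521270)/(r + 4639902) = (25539 + 2521270)/(739591 + 4639902) = 2546809/5379493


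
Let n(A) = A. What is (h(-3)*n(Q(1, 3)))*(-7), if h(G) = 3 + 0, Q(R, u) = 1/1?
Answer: -21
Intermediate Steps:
Q(R, u) = 1
h(G) = 3
(h(-3)*n(Q(1, 3)))*(-7) = (3*1)*(-7) = 3*(-7) = -21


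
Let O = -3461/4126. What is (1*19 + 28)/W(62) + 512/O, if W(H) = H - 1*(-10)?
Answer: -151938197/249192 ≈ -609.72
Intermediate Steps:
W(H) = 10 + H (W(H) = H + 10 = 10 + H)
O = -3461/4126 (O = -3461*1/4126 = -3461/4126 ≈ -0.83883)
(1*19 + 28)/W(62) + 512/O = (1*19 + 28)/(10 + 62) + 512/(-3461/4126) = (19 + 28)/72 + 512*(-4126/3461) = 47*(1/72) - 2112512/3461 = 47/72 - 2112512/3461 = -151938197/249192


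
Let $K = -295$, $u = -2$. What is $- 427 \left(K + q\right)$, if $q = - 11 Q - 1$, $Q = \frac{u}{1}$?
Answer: $116998$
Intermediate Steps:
$Q = -2$ ($Q = - \frac{2}{1} = \left(-2\right) 1 = -2$)
$q = 21$ ($q = \left(-11\right) \left(-2\right) - 1 = 22 - 1 = 21$)
$- 427 \left(K + q\right) = - 427 \left(-295 + 21\right) = \left(-427\right) \left(-274\right) = 116998$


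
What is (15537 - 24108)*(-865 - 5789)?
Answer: 57031434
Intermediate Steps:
(15537 - 24108)*(-865 - 5789) = -8571*(-6654) = 57031434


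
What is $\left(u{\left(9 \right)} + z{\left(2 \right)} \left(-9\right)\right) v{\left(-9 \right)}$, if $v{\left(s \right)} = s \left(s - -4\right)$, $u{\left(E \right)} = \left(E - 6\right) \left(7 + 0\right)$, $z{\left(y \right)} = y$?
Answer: $135$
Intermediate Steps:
$u{\left(E \right)} = -42 + 7 E$ ($u{\left(E \right)} = \left(-6 + E\right) 7 = -42 + 7 E$)
$v{\left(s \right)} = s \left(4 + s\right)$ ($v{\left(s \right)} = s \left(s + 4\right) = s \left(4 + s\right)$)
$\left(u{\left(9 \right)} + z{\left(2 \right)} \left(-9\right)\right) v{\left(-9 \right)} = \left(\left(-42 + 7 \cdot 9\right) + 2 \left(-9\right)\right) \left(- 9 \left(4 - 9\right)\right) = \left(\left(-42 + 63\right) - 18\right) \left(\left(-9\right) \left(-5\right)\right) = \left(21 - 18\right) 45 = 3 \cdot 45 = 135$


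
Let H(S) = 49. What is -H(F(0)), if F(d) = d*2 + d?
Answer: -49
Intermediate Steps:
F(d) = 3*d (F(d) = 2*d + d = 3*d)
-H(F(0)) = -1*49 = -49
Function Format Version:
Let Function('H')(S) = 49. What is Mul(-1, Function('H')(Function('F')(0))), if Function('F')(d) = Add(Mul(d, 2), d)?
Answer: -49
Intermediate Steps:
Function('F')(d) = Mul(3, d) (Function('F')(d) = Add(Mul(2, d), d) = Mul(3, d))
Mul(-1, Function('H')(Function('F')(0))) = Mul(-1, 49) = -49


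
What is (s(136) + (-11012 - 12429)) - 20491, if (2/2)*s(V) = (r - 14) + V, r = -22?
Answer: -43832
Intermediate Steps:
s(V) = -36 + V (s(V) = (-22 - 14) + V = -36 + V)
(s(136) + (-11012 - 12429)) - 20491 = ((-36 + 136) + (-11012 - 12429)) - 20491 = (100 - 23441) - 20491 = -23341 - 20491 = -43832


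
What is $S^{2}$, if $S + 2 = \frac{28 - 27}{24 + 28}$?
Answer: $\frac{10609}{2704} \approx 3.9234$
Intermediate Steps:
$S = - \frac{103}{52}$ ($S = -2 + \frac{28 - 27}{24 + 28} = -2 + 1 \cdot \frac{1}{52} = -2 + \frac{1}{52} = - \frac{103}{52} \approx -1.9808$)
$S^{2} = \left(- \frac{103}{52}\right)^{2} = \frac{10609}{2704}$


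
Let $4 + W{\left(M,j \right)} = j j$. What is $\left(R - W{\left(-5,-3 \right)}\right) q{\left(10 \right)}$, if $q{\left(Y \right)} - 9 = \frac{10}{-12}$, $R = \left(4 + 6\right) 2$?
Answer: $\frac{245}{2} \approx 122.5$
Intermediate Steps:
$W{\left(M,j \right)} = -4 + j^{2}$ ($W{\left(M,j \right)} = -4 + j j = -4 + j^{2}$)
$R = 20$ ($R = 10 \cdot 2 = 20$)
$q{\left(Y \right)} = \frac{49}{6}$ ($q{\left(Y \right)} = 9 + \frac{10}{-12} = 9 + 10 \left(- \frac{1}{12}\right) = 9 - \frac{5}{6} = \frac{49}{6}$)
$\left(R - W{\left(-5,-3 \right)}\right) q{\left(10 \right)} = \left(20 - \left(-4 + \left(-3\right)^{2}\right)\right) \frac{49}{6} = \left(20 - \left(-4 + 9\right)\right) \frac{49}{6} = \left(20 - 5\right) \frac{49}{6} = 15 \cdot \frac{49}{6} = \frac{245}{2}$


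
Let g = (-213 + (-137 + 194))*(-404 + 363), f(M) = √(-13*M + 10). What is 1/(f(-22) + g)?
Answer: 1599/10227130 - √74/20454260 ≈ 0.00015593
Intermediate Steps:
f(M) = √(10 - 13*M)
g = 6396 (g = (-213 + 57)*(-41) = -156*(-41) = 6396)
1/(f(-22) + g) = 1/(√(10 - 13*(-22)) + 6396) = 1/(√(10 + 286) + 6396) = 1/(√296 + 6396) = 1/(2*√74 + 6396) = 1/(6396 + 2*√74)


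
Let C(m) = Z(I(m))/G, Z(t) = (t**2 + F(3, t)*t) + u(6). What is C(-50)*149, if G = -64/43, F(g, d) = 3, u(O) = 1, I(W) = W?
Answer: -15062857/64 ≈ -2.3536e+5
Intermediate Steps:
G = -64/43 (G = -64*1/43 = -64/43 ≈ -1.4884)
Z(t) = 1 + t**2 + 3*t (Z(t) = (t**2 + 3*t) + 1 = 1 + t**2 + 3*t)
C(m) = -43/64 - 129*m/64 - 43*m**2/64 (C(m) = (1 + m**2 + 3*m)/(-64/43) = (1 + m**2 + 3*m)*(-43/64) = -43/64 - 129*m/64 - 43*m**2/64)
C(-50)*149 = (-43/64 - 129/64*(-50) - 43/64*(-50)**2)*149 = (-43/64 + 3225/32 - 43/64*2500)*149 = (-43/64 + 3225/32 - 26875/16)*149 = -101093/64*149 = -15062857/64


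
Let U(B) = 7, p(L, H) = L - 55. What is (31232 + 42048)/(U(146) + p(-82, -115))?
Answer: -7328/13 ≈ -563.69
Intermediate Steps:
p(L, H) = -55 + L
(31232 + 42048)/(U(146) + p(-82, -115)) = (31232 + 42048)/(7 + (-55 - 82)) = 73280/(7 - 137) = 73280/(-130) = 73280*(-1/130) = -7328/13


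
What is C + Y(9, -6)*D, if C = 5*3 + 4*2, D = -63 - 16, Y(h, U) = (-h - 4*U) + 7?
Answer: -1715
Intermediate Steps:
Y(h, U) = 7 - h - 4*U
D = -79
C = 23 (C = 15 + 8 = 23)
C + Y(9, -6)*D = 23 + (7 - 1*9 - 4*(-6))*(-79) = 23 + (7 - 9 + 24)*(-79) = 23 + 22*(-79) = 23 - 1738 = -1715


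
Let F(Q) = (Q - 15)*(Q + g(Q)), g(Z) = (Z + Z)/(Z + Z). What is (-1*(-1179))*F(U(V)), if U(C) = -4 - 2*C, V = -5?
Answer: -74277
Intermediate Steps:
g(Z) = 1 (g(Z) = (2*Z)/((2*Z)) = (2*Z)*(1/(2*Z)) = 1)
F(Q) = (1 + Q)*(-15 + Q) (F(Q) = (Q - 15)*(Q + 1) = (-15 + Q)*(1 + Q) = (1 + Q)*(-15 + Q))
(-1*(-1179))*F(U(V)) = (-1*(-1179))*(-15 + (-4 - 2*(-5))² - 14*(-4 - 2*(-5))) = 1179*(-15 + (-4 + 10)² - 14*(-4 + 10)) = 1179*(-15 + 6² - 14*6) = 1179*(-15 + 36 - 84) = 1179*(-63) = -74277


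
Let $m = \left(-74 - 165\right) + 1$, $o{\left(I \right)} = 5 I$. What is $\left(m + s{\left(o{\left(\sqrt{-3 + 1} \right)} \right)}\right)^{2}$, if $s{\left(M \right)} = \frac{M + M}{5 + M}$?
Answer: $\frac{4 \left(13687 i + 28084 \sqrt{2}\right)}{i + 2 \sqrt{2}} \approx 56010.0 - 446.26 i$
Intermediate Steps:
$s{\left(M \right)} = \frac{2 M}{5 + M}$
$m = -238$ ($m = -239 + 1 = -238$)
$\left(m + s{\left(o{\left(\sqrt{-3 + 1} \right)} \right)}\right)^{2} = \left(-238 + \frac{2 \cdot 5 \sqrt{-3 + 1}}{5 + 5 \sqrt{-3 + 1}}\right)^{2} = \left(-238 + \frac{2 \cdot 5 \sqrt{-2}}{5 + 5 \sqrt{-2}}\right)^{2} = \left(-238 + \frac{2 \cdot 5 i \sqrt{2}}{5 + 5 i \sqrt{2}}\right)^{2} = \left(-238 + \frac{10 i \sqrt{2}}{5 + 5 i \sqrt{2}}\right)^{2}$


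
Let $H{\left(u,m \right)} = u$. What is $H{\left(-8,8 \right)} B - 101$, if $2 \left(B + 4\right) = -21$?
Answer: $15$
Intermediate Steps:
$B = - \frac{29}{2}$ ($B = -4 + \frac{1}{2} \left(-21\right) = -4 - \frac{21}{2} = - \frac{29}{2} \approx -14.5$)
$H{\left(-8,8 \right)} B - 101 = \left(-8\right) \left(- \frac{29}{2}\right) - 101 = 116 - 101 = 15$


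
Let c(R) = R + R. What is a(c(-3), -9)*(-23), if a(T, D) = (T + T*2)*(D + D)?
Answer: -7452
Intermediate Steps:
c(R) = 2*R
a(T, D) = 6*D*T (a(T, D) = (T + 2*T)*(2*D) = (3*T)*(2*D) = 6*D*T)
a(c(-3), -9)*(-23) = (6*(-9)*(2*(-3)))*(-23) = (6*(-9)*(-6))*(-23) = 324*(-23) = -7452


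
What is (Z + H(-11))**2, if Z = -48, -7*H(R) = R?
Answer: 105625/49 ≈ 2155.6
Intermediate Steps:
H(R) = -R/7
(Z + H(-11))**2 = (-48 - 1/7*(-11))**2 = (-48 + 11/7)**2 = (-325/7)**2 = 105625/49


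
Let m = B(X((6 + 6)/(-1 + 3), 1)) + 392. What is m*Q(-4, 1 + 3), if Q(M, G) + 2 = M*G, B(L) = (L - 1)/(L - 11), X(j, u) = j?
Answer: -7038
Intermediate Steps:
B(L) = (-1 + L)/(-11 + L)
Q(M, G) = -2 + G*M (Q(M, G) = -2 + M*G = -2 + G*M)
m = 391 (m = (-1 + (6 + 6)/(-1 + 3))/(-11 + (6 + 6)/(-1 + 3)) + 392 = (-1 + 12/2)/(-11 + 12/2) + 392 = (-1 + 12*(1/2))/(-11 + 12*(1/2)) + 392 = (-1 + 6)/(-11 + 6) + 392 = 5/(-5) + 392 = -1/5*5 + 392 = -1 + 392 = 391)
m*Q(-4, 1 + 3) = 391*(-2 + (1 + 3)*(-4)) = 391*(-2 + 4*(-4)) = 391*(-2 - 16) = 391*(-18) = -7038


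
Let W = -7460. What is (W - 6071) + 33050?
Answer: 19519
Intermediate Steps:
(W - 6071) + 33050 = (-7460 - 6071) + 33050 = -13531 + 33050 = 19519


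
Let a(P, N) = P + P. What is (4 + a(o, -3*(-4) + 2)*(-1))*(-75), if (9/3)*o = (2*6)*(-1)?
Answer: -900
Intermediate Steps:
o = -4 (o = ((2*6)*(-1))/3 = (12*(-1))/3 = (1/3)*(-12) = -4)
a(P, N) = 2*P
(4 + a(o, -3*(-4) + 2)*(-1))*(-75) = (4 + (2*(-4))*(-1))*(-75) = (4 - 8*(-1))*(-75) = (4 + 8)*(-75) = 12*(-75) = -900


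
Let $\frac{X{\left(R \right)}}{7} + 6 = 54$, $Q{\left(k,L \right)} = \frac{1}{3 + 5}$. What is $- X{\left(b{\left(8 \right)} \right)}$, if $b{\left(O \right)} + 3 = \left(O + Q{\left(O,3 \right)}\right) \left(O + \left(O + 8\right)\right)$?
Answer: $-336$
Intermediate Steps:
$Q{\left(k,L \right)} = \frac{1}{8}$
$b{\left(O \right)} = -3 + \left(8 + 2 O\right) \left(\frac{1}{8} + O\right)$ ($b{\left(O \right)} = -3 + \left(O + \frac{1}{8}\right) \left(O + \left(O + 8\right)\right) = -3 + \left(\frac{1}{8} + O\right) \left(O + \left(8 + O\right)\right) = -3 + \left(\frac{1}{8} + O\right) \left(8 + 2 O\right) = -3 + \left(8 + 2 O\right) \left(\frac{1}{8} + O\right)$)
$X{\left(R \right)} = 336$ ($X{\left(R \right)} = -42 + 7 \cdot 54 = -42 + 378 = 336$)
$- X{\left(b{\left(8 \right)} \right)} = \left(-1\right) 336 = -336$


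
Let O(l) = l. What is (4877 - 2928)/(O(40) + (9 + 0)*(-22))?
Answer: -1949/158 ≈ -12.335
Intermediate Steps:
(4877 - 2928)/(O(40) + (9 + 0)*(-22)) = (4877 - 2928)/(40 + (9 + 0)*(-22)) = 1949/(40 + 9*(-22)) = 1949/(40 - 198) = 1949/(-158) = 1949*(-1/158) = -1949/158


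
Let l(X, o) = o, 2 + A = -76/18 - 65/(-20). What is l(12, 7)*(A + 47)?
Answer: 11095/36 ≈ 308.19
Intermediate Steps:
A = -107/36 (A = -2 + (-76/18 - 65/(-20)) = -2 + (-76*1/18 - 65*(-1/20)) = -2 + (-38/9 + 13/4) = -2 - 35/36 = -107/36 ≈ -2.9722)
l(12, 7)*(A + 47) = 7*(-107/36 + 47) = 7*(1585/36) = 11095/36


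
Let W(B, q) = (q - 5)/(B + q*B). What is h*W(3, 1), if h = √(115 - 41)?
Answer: -2*√74/3 ≈ -5.7349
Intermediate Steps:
W(B, q) = (-5 + q)/(B + B*q)
h = √74 ≈ 8.6023
h*W(3, 1) = √74*((-5 + 1)/(3*(1 + 1))) = √74*((⅓)*(-4)/2) = √74*((⅓)*(½)*(-4)) = √74*(-⅔) = -2*√74/3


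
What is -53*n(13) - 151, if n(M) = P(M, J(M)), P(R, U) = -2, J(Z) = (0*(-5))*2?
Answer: -45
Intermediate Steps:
J(Z) = 0 (J(Z) = 0*2 = 0)
n(M) = -2
-53*n(13) - 151 = -53*(-2) - 151 = 106 - 151 = -45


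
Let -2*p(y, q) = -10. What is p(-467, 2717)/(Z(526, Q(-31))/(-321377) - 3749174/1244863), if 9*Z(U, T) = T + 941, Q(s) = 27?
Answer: -18003165135795/10845289660766 ≈ -1.6600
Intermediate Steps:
p(y, q) = 5 (p(y, q) = -½*(-10) = 5)
Z(U, T) = 941/9 + T/9 (Z(U, T) = (T + 941)/9 = (941 + T)/9 = 941/9 + T/9)
p(-467, 2717)/(Z(526, Q(-31))/(-321377) - 3749174/1244863) = 5/((941/9 + (⅑)*27)/(-321377) - 3749174/1244863) = 5/((941/9 + 3)*(-1/321377) - 3749174*1/1244863) = 5/((968/9)*(-1/321377) - 3749174/1244863) = 5/(-968/2892393 - 3749174/1244863) = 5/(-10845289660766/3600633027159) = 5*(-3600633027159/10845289660766) = -18003165135795/10845289660766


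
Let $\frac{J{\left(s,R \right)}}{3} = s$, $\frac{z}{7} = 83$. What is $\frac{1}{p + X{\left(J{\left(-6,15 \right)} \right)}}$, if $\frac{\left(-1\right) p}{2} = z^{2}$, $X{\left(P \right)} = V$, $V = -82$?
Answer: $- \frac{1}{675204} \approx -1.481 \cdot 10^{-6}$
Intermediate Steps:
$z = 581$ ($z = 7 \cdot 83 = 581$)
$J{\left(s,R \right)} = 3 s$
$X{\left(P \right)} = -82$
$p = -675122$ ($p = - 2 \cdot 581^{2} = \left(-2\right) 337561 = -675122$)
$\frac{1}{p + X{\left(J{\left(-6,15 \right)} \right)}} = \frac{1}{-675122 - 82} = \frac{1}{-675204} = - \frac{1}{675204}$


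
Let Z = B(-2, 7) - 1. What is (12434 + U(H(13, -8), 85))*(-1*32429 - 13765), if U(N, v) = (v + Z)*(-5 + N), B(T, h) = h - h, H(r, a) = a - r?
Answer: -473488500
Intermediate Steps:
B(T, h) = 0
Z = -1 (Z = 0 - 1 = -1)
U(N, v) = (-1 + v)*(-5 + N) (U(N, v) = (v - 1)*(-5 + N) = (-1 + v)*(-5 + N))
(12434 + U(H(13, -8), 85))*(-1*32429 - 13765) = (12434 + (5 - (-8 - 1*13) - 5*85 + (-8 - 1*13)*85))*(-1*32429 - 13765) = (12434 + (5 - (-8 - 13) - 425 + (-8 - 13)*85))*(-32429 - 13765) = (12434 + (5 - 1*(-21) - 425 - 21*85))*(-46194) = (12434 + (5 + 21 - 425 - 1785))*(-46194) = (12434 - 2184)*(-46194) = 10250*(-46194) = -473488500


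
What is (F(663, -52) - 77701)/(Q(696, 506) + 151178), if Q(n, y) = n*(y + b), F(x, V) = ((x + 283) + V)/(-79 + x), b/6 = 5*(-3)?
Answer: -22688245/128688488 ≈ -0.17630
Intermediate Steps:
b = -90 (b = 6*(5*(-3)) = 6*(-15) = -90)
F(x, V) = (283 + V + x)/(-79 + x) (F(x, V) = ((283 + x) + V)/(-79 + x) = (283 + V + x)/(-79 + x))
Q(n, y) = n*(-90 + y) (Q(n, y) = n*(y - 90) = n*(-90 + y))
(F(663, -52) - 77701)/(Q(696, 506) + 151178) = ((283 - 52 + 663)/(-79 + 663) - 77701)/(696*(-90 + 506) + 151178) = (894/584 - 77701)/(696*416 + 151178) = ((1/584)*894 - 77701)/(289536 + 151178) = (447/292 - 77701)/440714 = -22688245/292*1/440714 = -22688245/128688488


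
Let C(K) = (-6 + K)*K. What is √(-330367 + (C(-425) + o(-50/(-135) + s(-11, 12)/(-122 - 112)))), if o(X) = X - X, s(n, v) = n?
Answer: 2*I*√36798 ≈ 383.66*I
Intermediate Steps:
o(X) = 0
C(K) = K*(-6 + K)
√(-330367 + (C(-425) + o(-50/(-135) + s(-11, 12)/(-122 - 112)))) = √(-330367 + (-425*(-6 - 425) + 0)) = √(-330367 + (-425*(-431) + 0)) = √(-330367 + (183175 + 0)) = √(-330367 + 183175) = √(-147192) = 2*I*√36798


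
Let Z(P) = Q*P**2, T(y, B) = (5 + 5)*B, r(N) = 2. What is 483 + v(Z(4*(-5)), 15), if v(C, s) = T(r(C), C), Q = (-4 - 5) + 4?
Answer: -19517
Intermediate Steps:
Q = -5 (Q = -9 + 4 = -5)
T(y, B) = 10*B
Z(P) = -5*P**2
v(C, s) = 10*C
483 + v(Z(4*(-5)), 15) = 483 + 10*(-5*(4*(-5))**2) = 483 + 10*(-5*(-20)**2) = 483 + 10*(-5*400) = 483 + 10*(-2000) = 483 - 20000 = -19517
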